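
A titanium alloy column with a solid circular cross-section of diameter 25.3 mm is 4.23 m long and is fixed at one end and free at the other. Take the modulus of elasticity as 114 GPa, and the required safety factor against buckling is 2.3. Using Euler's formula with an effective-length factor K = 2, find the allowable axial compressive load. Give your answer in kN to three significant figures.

I = πd⁴/64 = π×25.3⁴/64 = 20110 mm⁴.
Effective length L_e = KL = 2×4.23 m = 8460 mm.
Euler critical load P_cr = π²EI/L_e² = π²×114000×20110/8460² = 316.2 N.
P_allow = P_cr/n = 316.2/2.3 = 137.5 N.

P_allow = 0.137 kN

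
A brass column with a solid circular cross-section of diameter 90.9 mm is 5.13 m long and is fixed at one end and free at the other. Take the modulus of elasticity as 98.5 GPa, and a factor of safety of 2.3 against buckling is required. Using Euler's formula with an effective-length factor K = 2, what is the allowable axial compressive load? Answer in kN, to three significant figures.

I = πd⁴/64 = π×90.9⁴/64 = 3.351×10^6 mm⁴.
Effective length L_e = KL = 2×5.13 m = 10260 mm.
Euler critical load P_cr = π²EI/L_e² = π²×98500×3.351×10^6/10260² = 30950 N.
P_allow = P_cr/n = 30950/2.3 = 13460 N.

P_allow = 13.5 kN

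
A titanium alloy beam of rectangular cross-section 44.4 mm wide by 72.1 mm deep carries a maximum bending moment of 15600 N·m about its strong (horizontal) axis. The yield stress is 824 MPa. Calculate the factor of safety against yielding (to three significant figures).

Section modulus S = bh²/6 = 44.4×72.1²/6 = 38470 mm³.
σ = M/S = 1.5600×10^7/38470 = 405.5 MPa.
n = 824/405.5 = 2.032.

n = 2.03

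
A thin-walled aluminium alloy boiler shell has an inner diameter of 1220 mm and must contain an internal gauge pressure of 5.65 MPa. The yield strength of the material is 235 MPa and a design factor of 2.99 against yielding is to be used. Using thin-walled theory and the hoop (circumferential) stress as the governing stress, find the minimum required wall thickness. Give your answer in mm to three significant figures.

σ_allow = 235/2.99 = 78.60 MPa.
Hoop stress σ_h = pD/(2t), so t = pD/(2σ_allow) = 5.65×1220/(2×78.60) = 43.85 mm.

t = 43.9 mm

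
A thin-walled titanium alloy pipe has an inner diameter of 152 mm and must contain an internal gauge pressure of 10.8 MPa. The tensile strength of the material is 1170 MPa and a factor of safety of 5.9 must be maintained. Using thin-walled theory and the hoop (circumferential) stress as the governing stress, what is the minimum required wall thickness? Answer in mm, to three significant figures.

σ_allow = 1170/5.9 = 198.3 MPa.
Hoop stress σ_h = pD/(2t), so t = pD/(2σ_allow) = 10.8×152/(2×198.3) = 4.139 mm.

t = 4.14 mm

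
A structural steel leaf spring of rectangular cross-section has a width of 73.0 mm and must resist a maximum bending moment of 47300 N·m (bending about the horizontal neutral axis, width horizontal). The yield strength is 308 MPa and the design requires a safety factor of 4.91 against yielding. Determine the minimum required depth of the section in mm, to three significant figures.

σ_allow = 308/4.91 = 62.73 MPa.
For a rectangular section σ = 6M/(bh²), so h² = 6M/(b σ_allow) = 6×4.7300×10^7/(73.0×62.73) = 61980 mm².
h = 248.9 mm.

h = 249 mm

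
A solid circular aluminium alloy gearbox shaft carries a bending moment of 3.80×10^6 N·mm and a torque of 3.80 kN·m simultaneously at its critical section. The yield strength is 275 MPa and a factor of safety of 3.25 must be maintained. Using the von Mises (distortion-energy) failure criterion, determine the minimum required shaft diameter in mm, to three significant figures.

d = 84.6 mm

σ_allow = σ_y/n = 275/3.25 = 84.62 MPa.
For a solid shaft σ_b = 32M/(πd³) and τ = 16T/(πd³), so the von Mises stress is σ' = (16/πd³)·√(4M²+3T²).
√(4M²+3T²) = √(4×(3.800×10^6)² + 3×(3.800×10^6)²) = 1.005×10^7 N·mm.
d³ = 16×1.005×10^7/(π×84.62) = 605100 mm³.
d = 84.58 mm.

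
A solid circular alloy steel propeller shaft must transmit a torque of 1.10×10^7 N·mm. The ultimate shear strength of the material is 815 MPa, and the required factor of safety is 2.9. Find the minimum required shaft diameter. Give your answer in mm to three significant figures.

d = 58.4 mm

Allowable shear stress τ_allow = 815/2.9 = 281.0 MPa.
For a solid shaft τ = 16T/(πd³), so d³ = 16T/(π τ_allow) = 16×1.1000×10^7/(π×281.0) = 199300 mm³.
d = (199300)^(1/3) = 58.42 mm.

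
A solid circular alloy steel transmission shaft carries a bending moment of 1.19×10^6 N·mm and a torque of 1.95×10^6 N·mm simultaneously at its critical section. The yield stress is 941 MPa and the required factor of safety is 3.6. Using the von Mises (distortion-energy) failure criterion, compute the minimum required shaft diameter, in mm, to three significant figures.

σ_allow = σ_y/n = 941/3.6 = 261.4 MPa.
For a solid shaft σ_b = 32M/(πd³) and τ = 16T/(πd³), so the von Mises stress is σ' = (16/πd³)·√(4M²+3T²).
√(4M²+3T²) = √(4×(1.190×10^6)² + 3×(1.950×10^6)²) = 4.132×10^6 N·mm.
d³ = 16×4.132×10^6/(π×261.4) = 80510 mm³.
d = 43.18 mm.

d = 43.2 mm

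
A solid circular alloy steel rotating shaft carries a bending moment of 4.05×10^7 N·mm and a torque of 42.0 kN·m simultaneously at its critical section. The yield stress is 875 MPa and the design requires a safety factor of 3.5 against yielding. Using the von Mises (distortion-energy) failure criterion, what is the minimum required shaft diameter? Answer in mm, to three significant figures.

d = 130 mm

σ_allow = σ_y/n = 875/3.5 = 250.0 MPa.
For a solid shaft σ_b = 32M/(πd³) and τ = 16T/(πd³), so the von Mises stress is σ' = (16/πd³)·√(4M²+3T²).
√(4M²+3T²) = √(4×(4.050×10^7)² + 3×(4.200×10^7)²) = 1.089×10^8 N·mm.
d³ = 16×1.089×10^8/(π×250.0) = 2.218×10^6 mm³.
d = 130.4 mm.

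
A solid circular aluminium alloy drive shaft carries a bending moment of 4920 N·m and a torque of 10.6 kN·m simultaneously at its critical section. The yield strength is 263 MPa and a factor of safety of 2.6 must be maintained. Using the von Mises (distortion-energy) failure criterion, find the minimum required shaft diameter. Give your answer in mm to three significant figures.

σ_allow = σ_y/n = 263/2.6 = 101.2 MPa.
For a solid shaft σ_b = 32M/(πd³) and τ = 16T/(πd³), so the von Mises stress is σ' = (16/πd³)·√(4M²+3T²).
√(4M²+3T²) = √(4×(4.920×10^6)² + 3×(1.060×10^7)²) = 2.083×10^7 N·mm.
d³ = 16×2.083×10^7/(π×101.2) = 1.049×10^6 mm³.
d = 101.6 mm.

d = 102 mm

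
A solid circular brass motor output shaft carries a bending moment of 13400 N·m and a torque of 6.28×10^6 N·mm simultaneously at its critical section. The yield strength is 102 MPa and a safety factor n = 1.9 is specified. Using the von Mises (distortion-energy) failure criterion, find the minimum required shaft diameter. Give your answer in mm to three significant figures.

d = 140 mm

σ_allow = σ_y/n = 102/1.9 = 53.68 MPa.
For a solid shaft σ_b = 32M/(πd³) and τ = 16T/(πd³), so the von Mises stress is σ' = (16/πd³)·√(4M²+3T²).
√(4M²+3T²) = √(4×(1.340×10^7)² + 3×(6.280×10^6)²) = 2.892×10^7 N·mm.
d³ = 16×2.892×10^7/(π×53.68) = 2.744×10^6 mm³.
d = 140.0 mm.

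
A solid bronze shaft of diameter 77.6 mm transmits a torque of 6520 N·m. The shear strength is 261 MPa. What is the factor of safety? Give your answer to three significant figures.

n = 3.67

τ = 16T/(πd³) = 16×6520000/(π×77.6³) = 71.06 MPa.
n = τ_limit/τ = 261/71.06 = 3.673.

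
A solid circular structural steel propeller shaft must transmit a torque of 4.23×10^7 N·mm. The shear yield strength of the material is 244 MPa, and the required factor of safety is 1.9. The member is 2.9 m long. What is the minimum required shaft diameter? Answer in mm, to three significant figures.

Allowable shear stress τ_allow = 244/1.9 = 128.4 MPa.
For a solid shaft τ = 16T/(πd³), so d³ = 16T/(π τ_allow) = 16×4.2300×10^7/(π×128.4) = 1.678×10^6 mm³.
d = (1.678×10^6)^(1/3) = 118.8 mm.

d = 119 mm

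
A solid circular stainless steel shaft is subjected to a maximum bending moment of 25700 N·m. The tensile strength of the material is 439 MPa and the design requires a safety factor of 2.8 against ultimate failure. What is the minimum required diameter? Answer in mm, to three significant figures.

d = 119 mm

σ_allow = 439/2.8 = 156.8 MPa.
For a solid circular section σ = 32M/(πd³), so d³ = 32M/(π σ_allow) = 32×2.5700×10^7/(π×156.8) = 1.670×10^6 mm³.
d = 118.6 mm.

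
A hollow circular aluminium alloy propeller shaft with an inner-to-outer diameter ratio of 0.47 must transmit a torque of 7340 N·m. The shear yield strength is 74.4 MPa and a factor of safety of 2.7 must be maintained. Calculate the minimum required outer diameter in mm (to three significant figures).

τ_allow = 74.4/2.7 = 27.56 MPa.
For a hollow shaft τ = 16T/[πd_o³(1−k⁴)] with k = 0.47, so 1−k⁴ = 0.9512.
d_o³ = 16T/[π τ_allow (1−k⁴)] = 16×7340000/(π×27.56×0.9512) = 1.426×10^6 mm³.
d_o = 112.6 mm.

d_o = 113 mm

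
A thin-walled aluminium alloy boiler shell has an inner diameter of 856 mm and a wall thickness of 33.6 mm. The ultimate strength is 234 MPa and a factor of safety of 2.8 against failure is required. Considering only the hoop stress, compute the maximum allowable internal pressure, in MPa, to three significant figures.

σ_allow = 234/2.8 = 83.57 MPa.
σ_h = pD/(2t) → p_allow = 2σ_allow t/D = 2×83.57×33.6/856 = 6.561 MPa.

p_allow = 6.56 MPa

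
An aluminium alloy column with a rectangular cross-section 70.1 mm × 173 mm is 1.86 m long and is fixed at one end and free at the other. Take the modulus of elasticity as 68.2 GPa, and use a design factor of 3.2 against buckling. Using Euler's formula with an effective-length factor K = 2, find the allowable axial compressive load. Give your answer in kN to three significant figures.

P_allow = 75.5 kN

Buckling occurs about the weak axis: I_min = h·b³/12 = 173×70.1³/12 = 4.966×10^6 mm⁴ (b = 70.1 mm is the smaller dimension).
Effective length L_e = KL = 2×1.86 m = 3720 mm.
Euler critical load P_cr = π²EI/L_e² = π²×68200×4.966×10^6/3720² = 241600 N.
P_allow = P_cr/n = 241600/3.2 = 75490 N.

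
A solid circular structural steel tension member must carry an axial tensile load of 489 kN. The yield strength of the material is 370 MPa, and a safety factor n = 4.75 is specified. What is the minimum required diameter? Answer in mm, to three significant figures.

d = 89.4 mm

Allowable stress σ_allow = 370/4.75 = 77.89 MPa.
Required area A = F/σ_allow = 489000/77.89 = 6278 mm².
A = πd²/4 → d = √(4A/π) = 89.40 mm.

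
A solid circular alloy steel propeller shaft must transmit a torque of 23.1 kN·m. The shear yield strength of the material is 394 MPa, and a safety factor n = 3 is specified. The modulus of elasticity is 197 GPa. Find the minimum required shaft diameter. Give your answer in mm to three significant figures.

Allowable shear stress τ_allow = 394/3 = 131.3 MPa.
For a solid shaft τ = 16T/(πd³), so d³ = 16T/(π τ_allow) = 16×2.3100×10^7/(π×131.3) = 895800 mm³.
d = (895800)^(1/3) = 96.40 mm.

d = 96.4 mm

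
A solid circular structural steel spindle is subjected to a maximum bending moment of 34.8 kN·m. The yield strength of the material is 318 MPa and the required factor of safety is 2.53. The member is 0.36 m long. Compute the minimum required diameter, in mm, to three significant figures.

d = 141 mm

σ_allow = 318/2.53 = 125.7 MPa.
For a solid circular section σ = 32M/(πd³), so d³ = 32M/(π σ_allow) = 32×3.4800×10^7/(π×125.7) = 2.820×10^6 mm³.
d = 141.3 mm.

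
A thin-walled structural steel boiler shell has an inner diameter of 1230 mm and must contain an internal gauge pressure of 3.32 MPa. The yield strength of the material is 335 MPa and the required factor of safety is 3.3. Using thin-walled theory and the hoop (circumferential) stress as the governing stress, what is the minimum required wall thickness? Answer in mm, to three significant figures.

t = 20.1 mm

σ_allow = 335/3.3 = 101.5 MPa.
Hoop stress σ_h = pD/(2t), so t = pD/(2σ_allow) = 3.32×1230/(2×101.5) = 20.11 mm.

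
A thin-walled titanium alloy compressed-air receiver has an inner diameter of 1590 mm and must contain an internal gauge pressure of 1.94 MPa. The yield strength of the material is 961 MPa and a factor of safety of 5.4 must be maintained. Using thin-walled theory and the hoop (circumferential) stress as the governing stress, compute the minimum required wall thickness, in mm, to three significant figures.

σ_allow = 961/5.4 = 178.0 MPa.
Hoop stress σ_h = pD/(2t), so t = pD/(2σ_allow) = 1.94×1590/(2×178.0) = 8.666 mm.

t = 8.67 mm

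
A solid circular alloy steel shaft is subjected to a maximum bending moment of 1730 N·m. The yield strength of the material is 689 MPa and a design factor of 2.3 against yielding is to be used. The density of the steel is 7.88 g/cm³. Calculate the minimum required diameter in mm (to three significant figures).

σ_allow = 689/2.3 = 299.6 MPa.
For a solid circular section σ = 32M/(πd³), so d³ = 32M/(π σ_allow) = 32×1730000/(π×299.6) = 58820 mm³.
d = 38.89 mm.

d = 38.9 mm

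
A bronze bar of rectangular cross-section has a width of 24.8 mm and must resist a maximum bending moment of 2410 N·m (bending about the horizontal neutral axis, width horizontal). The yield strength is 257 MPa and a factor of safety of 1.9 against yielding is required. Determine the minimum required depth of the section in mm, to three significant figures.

σ_allow = 257/1.9 = 135.3 MPa.
For a rectangular section σ = 6M/(bh²), so h² = 6M/(b σ_allow) = 6×2410000/(24.8×135.3) = 4311 mm².
h = 65.66 mm.

h = 65.7 mm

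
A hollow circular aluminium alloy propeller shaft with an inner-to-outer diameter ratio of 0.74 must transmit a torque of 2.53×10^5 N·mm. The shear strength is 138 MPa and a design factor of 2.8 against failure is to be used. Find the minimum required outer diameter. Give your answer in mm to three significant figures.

τ_allow = 138/2.8 = 49.29 MPa.
For a hollow shaft τ = 16T/[πd_o³(1−k⁴)] with k = 0.74, so 1−k⁴ = 0.7001.
d_o³ = 16T/[π τ_allow (1−k⁴)] = 16×253000/(π×49.29×0.7001) = 37340 mm³.
d_o = 33.42 mm.

d_o = 33.4 mm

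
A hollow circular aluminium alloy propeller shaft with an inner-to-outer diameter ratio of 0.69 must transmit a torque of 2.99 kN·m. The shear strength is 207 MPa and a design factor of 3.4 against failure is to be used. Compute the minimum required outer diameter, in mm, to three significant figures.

d_o = 68.6 mm

τ_allow = 207/3.4 = 60.88 MPa.
For a hollow shaft τ = 16T/[πd_o³(1−k⁴)] with k = 0.69, so 1−k⁴ = 0.7733.
d_o³ = 16T/[π τ_allow (1−k⁴)] = 16×2990000/(π×60.88×0.7733) = 323400 mm³.
d_o = 68.64 mm.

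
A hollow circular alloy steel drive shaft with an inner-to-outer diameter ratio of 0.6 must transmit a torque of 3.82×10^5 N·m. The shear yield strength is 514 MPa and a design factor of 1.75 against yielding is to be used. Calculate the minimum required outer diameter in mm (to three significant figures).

d_o = 197 mm

τ_allow = 514/1.75 = 293.7 MPa.
For a hollow shaft τ = 16T/[πd_o³(1−k⁴)] with k = 0.6, so 1−k⁴ = 0.8704.
d_o³ = 16T/[π τ_allow (1−k⁴)] = 16×3.8200×10^8/(π×293.7×0.8704) = 7.610×10^6 mm³.
d_o = 196.7 mm.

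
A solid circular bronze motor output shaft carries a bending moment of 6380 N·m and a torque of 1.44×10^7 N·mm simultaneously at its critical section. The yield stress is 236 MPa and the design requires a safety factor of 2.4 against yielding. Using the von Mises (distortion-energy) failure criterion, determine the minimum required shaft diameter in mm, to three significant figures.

σ_allow = σ_y/n = 236/2.4 = 98.33 MPa.
For a solid shaft σ_b = 32M/(πd³) and τ = 16T/(πd³), so the von Mises stress is σ' = (16/πd³)·√(4M²+3T²).
√(4M²+3T²) = √(4×(6.380×10^6)² + 3×(1.440×10^7)²) = 2.802×10^7 N·mm.
d³ = 16×2.802×10^7/(π×98.33) = 1.451×10^6 mm³.
d = 113.2 mm.

d = 113 mm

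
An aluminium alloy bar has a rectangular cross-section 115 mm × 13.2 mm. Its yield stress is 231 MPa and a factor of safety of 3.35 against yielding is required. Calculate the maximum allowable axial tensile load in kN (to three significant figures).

σ_allow = 231/3.35 = 68.96 MPa.
A = 115×13.2 = 1518 mm².
F_allow = σ_allow × A = 68.96×1518 = 104700 N.

F_allow = 105 kN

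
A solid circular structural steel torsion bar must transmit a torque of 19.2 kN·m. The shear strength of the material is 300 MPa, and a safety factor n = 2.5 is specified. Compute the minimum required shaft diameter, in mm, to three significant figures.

Allowable shear stress τ_allow = 300/2.5 = 120.0 MPa.
For a solid shaft τ = 16T/(πd³), so d³ = 16T/(π τ_allow) = 16×1.9200×10^7/(π×120.0) = 814900 mm³.
d = (814900)^(1/3) = 93.40 mm.

d = 93.4 mm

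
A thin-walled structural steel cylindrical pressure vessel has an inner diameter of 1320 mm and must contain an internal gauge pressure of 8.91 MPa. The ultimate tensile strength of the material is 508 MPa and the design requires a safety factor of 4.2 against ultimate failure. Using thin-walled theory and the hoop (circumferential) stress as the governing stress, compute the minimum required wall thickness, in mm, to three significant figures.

t = 48.6 mm

σ_allow = 508/4.2 = 121.0 MPa.
Hoop stress σ_h = pD/(2t), so t = pD/(2σ_allow) = 8.91×1320/(2×121.0) = 48.62 mm.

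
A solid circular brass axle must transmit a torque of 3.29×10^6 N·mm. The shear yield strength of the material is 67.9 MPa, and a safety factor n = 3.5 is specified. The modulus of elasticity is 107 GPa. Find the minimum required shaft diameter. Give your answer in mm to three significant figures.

d = 95.2 mm

Allowable shear stress τ_allow = 67.9/3.5 = 19.40 MPa.
For a solid shaft τ = 16T/(πd³), so d³ = 16T/(π τ_allow) = 16×3290000/(π×19.40) = 863700 mm³.
d = (863700)^(1/3) = 95.23 mm.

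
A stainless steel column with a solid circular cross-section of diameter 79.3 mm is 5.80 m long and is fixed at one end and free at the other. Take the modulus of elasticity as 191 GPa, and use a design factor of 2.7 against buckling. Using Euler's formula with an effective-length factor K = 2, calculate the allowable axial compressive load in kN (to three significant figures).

P_allow = 10.1 kN

I = πd⁴/64 = π×79.3⁴/64 = 1.941×10^6 mm⁴.
Effective length L_e = KL = 2×5.80 m = 11600 mm.
Euler critical load P_cr = π²EI/L_e² = π²×191000×1.941×10^6/11600² = 27190 N.
P_allow = P_cr/n = 27190/2.7 = 10070 N.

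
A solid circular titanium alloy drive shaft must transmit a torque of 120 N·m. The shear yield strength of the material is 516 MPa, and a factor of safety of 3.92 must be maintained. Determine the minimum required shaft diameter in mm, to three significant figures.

d = 16.7 mm

Allowable shear stress τ_allow = 516/3.92 = 131.6 MPa.
For a solid shaft τ = 16T/(πd³), so d³ = 16T/(π τ_allow) = 16×120000/(π×131.6) = 4643 mm³.
d = (4643)^(1/3) = 16.68 mm.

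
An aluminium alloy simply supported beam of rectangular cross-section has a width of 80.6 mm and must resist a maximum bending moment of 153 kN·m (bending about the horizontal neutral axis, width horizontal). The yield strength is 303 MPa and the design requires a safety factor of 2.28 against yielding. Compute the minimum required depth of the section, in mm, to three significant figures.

h = 293 mm

σ_allow = 303/2.28 = 132.9 MPa.
For a rectangular section σ = 6M/(bh²), so h² = 6M/(b σ_allow) = 6×1.5300×10^8/(80.6×132.9) = 85700 mm².
h = 292.8 mm.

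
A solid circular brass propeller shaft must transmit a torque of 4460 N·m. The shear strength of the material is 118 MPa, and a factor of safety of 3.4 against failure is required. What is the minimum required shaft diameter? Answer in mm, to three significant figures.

Allowable shear stress τ_allow = 118/3.4 = 34.71 MPa.
For a solid shaft τ = 16T/(πd³), so d³ = 16T/(π τ_allow) = 16×4460000/(π×34.71) = 654500 mm³.
d = (654500)^(1/3) = 86.82 mm.

d = 86.8 mm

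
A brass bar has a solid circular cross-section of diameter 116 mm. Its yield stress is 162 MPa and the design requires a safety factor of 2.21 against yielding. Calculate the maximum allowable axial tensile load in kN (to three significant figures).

σ_allow = 162/2.21 = 73.30 MPa.
A = πd²/4 = π×116²/4 = 10570 mm².
F_allow = σ_allow × A = 73.30×10570 = 774700 N.

F_allow = 775 kN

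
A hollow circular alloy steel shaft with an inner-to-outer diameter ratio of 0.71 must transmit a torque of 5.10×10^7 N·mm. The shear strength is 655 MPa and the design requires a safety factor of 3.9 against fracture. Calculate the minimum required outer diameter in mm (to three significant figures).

d_o = 128 mm

τ_allow = 655/3.9 = 167.9 MPa.
For a hollow shaft τ = 16T/[πd_o³(1−k⁴)] with k = 0.71, so 1−k⁴ = 0.7459.
d_o³ = 16T/[π τ_allow (1−k⁴)] = 16×5.1000×10^7/(π×167.9×0.7459) = 2.073×10^6 mm³.
d_o = 127.5 mm.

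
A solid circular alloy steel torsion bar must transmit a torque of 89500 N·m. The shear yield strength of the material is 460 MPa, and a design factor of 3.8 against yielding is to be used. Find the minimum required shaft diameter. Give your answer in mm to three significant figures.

Allowable shear stress τ_allow = 460/3.8 = 121.1 MPa.
For a solid shaft τ = 16T/(πd³), so d³ = 16T/(π τ_allow) = 16×8.9500×10^7/(π×121.1) = 3.765×10^6 mm³.
d = (3.765×10^6)^(1/3) = 155.6 mm.

d = 156 mm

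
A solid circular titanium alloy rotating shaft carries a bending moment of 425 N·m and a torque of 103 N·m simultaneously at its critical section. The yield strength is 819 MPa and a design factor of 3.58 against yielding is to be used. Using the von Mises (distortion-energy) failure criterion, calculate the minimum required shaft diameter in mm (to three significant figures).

d = 26.8 mm

σ_allow = σ_y/n = 819/3.58 = 228.8 MPa.
For a solid shaft σ_b = 32M/(πd³) and τ = 16T/(πd³), so the von Mises stress is σ' = (16/πd³)·√(4M²+3T²).
√(4M²+3T²) = √(4×(425000)² + 3×(103000)²) = 868500 N·mm.
d³ = 16×868500/(π×228.8) = 19340 mm³.
d = 26.84 mm.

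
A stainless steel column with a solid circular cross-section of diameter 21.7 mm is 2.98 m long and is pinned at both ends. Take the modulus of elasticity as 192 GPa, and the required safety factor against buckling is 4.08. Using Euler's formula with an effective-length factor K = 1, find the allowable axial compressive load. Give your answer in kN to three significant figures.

P_allow = 0.569 kN

I = πd⁴/64 = π×21.7⁴/64 = 10880 mm⁴.
Effective length L_e = KL = 1×2.98 m = 2980 mm.
Euler critical load P_cr = π²EI/L_e² = π²×192000×10880/2980² = 2323 N.
P_allow = P_cr/n = 2323/4.08 = 569.3 N.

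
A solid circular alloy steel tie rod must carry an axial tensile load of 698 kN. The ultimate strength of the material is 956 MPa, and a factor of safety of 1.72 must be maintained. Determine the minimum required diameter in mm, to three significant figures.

d = 40.0 mm

Allowable stress σ_allow = 956/1.72 = 555.8 MPa.
Required area A = F/σ_allow = 698000/555.8 = 1256 mm².
A = πd²/4 → d = √(4A/π) = 39.99 mm.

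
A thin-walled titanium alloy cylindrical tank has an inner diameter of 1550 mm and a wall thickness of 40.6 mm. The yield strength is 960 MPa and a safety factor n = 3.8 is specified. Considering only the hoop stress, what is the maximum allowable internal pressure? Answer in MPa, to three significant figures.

p_allow = 13.2 MPa

σ_allow = 960/3.8 = 252.6 MPa.
σ_h = pD/(2t) → p_allow = 2σ_allow t/D = 2×252.6×40.6/1550 = 13.23 MPa.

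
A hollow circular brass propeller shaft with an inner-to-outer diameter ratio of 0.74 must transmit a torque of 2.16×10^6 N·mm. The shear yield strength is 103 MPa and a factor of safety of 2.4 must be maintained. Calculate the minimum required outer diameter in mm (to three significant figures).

τ_allow = 103/2.4 = 42.92 MPa.
For a hollow shaft τ = 16T/[πd_o³(1−k⁴)] with k = 0.74, so 1−k⁴ = 0.7001.
d_o³ = 16T/[π τ_allow (1−k⁴)] = 16×2160000/(π×42.92×0.7001) = 366100 mm³.
d_o = 71.54 mm.

d_o = 71.5 mm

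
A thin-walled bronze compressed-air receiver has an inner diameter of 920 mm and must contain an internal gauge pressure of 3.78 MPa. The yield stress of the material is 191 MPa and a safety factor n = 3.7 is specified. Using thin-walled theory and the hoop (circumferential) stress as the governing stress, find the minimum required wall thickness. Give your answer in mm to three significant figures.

σ_allow = 191/3.7 = 51.62 MPa.
Hoop stress σ_h = pD/(2t), so t = pD/(2σ_allow) = 3.78×920/(2×51.62) = 33.68 mm.

t = 33.7 mm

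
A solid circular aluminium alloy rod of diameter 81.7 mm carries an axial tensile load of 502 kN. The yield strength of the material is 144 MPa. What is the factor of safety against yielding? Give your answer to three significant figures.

A = πd²/4 = 5242 mm².
σ = F/A = 502000/5242 = 95.76 MPa.
n = 144/95.76 = 1.504.

n = 1.50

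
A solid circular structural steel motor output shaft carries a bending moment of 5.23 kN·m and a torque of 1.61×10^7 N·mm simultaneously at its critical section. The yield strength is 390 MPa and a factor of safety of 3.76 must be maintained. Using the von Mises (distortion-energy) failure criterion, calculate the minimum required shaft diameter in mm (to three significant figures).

σ_allow = σ_y/n = 390/3.76 = 103.7 MPa.
For a solid shaft σ_b = 32M/(πd³) and τ = 16T/(πd³), so the von Mises stress is σ' = (16/πd³)·√(4M²+3T²).
√(4M²+3T²) = √(4×(5.230×10^6)² + 3×(1.610×10^7)²) = 2.978×10^7 N·mm.
d³ = 16×2.978×10^7/(π×103.7) = 1.462×10^6 mm³.
d = 113.5 mm.

d = 114 mm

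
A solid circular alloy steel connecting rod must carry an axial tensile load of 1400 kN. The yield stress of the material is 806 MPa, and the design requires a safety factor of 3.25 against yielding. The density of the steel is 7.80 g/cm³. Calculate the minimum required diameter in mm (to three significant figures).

d = 84.8 mm

Allowable stress σ_allow = 806/3.25 = 248.0 MPa.
Required area A = F/σ_allow = 1400000/248.0 = 5645 mm².
A = πd²/4 → d = √(4A/π) = 84.78 mm.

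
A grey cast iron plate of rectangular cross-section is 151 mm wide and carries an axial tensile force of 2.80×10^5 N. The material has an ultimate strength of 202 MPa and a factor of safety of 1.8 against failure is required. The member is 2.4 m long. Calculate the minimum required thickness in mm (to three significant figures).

σ_allow = 202/1.8 = 112.2 MPa.
Required area A = F/σ_allow = 280000/112.2 = 2495 mm².
t = A/w = 2495/151 = 16.52 mm.

t = 16.5 mm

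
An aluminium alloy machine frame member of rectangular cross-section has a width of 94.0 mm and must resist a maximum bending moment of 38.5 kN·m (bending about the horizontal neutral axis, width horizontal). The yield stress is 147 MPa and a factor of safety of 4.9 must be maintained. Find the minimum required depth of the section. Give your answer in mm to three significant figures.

h = 286 mm

σ_allow = 147/4.9 = 30.00 MPa.
For a rectangular section σ = 6M/(bh²), so h² = 6M/(b σ_allow) = 6×3.8500×10^7/(94.0×30.00) = 81910 mm².
h = 286.2 mm.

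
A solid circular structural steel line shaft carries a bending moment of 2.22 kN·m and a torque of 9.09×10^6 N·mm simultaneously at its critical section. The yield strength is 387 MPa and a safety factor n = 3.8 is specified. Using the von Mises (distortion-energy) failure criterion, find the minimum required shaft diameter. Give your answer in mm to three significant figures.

d = 93.5 mm

σ_allow = σ_y/n = 387/3.8 = 101.8 MPa.
For a solid shaft σ_b = 32M/(πd³) and τ = 16T/(πd³), so the von Mises stress is σ' = (16/πd³)·√(4M²+3T²).
√(4M²+3T²) = √(4×(2.220×10^6)² + 3×(9.090×10^6)²) = 1.636×10^7 N·mm.
d³ = 16×1.636×10^7/(π×101.8) = 818100 mm³.
d = 93.53 mm.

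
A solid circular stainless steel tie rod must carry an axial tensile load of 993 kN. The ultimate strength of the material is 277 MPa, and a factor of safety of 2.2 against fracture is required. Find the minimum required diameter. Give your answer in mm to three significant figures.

d = 100 mm

Allowable stress σ_allow = 277/2.2 = 125.9 MPa.
Required area A = F/σ_allow = 993000/125.9 = 7887 mm².
A = πd²/4 → d = √(4A/π) = 100.2 mm.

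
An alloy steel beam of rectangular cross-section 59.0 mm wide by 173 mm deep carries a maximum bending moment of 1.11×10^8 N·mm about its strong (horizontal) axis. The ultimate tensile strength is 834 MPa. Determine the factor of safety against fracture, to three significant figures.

n = 2.21

Section modulus S = bh²/6 = 59.0×173²/6 = 294300 mm³.
σ = M/S = 1.1100×10^8/294300 = 377.2 MPa.
n = 834/377.2 = 2.211.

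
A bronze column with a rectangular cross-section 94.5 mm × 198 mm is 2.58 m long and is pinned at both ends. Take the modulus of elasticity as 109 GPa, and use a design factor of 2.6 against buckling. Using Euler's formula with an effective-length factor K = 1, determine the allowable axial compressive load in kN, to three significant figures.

Buckling occurs about the weak axis: I_min = h·b³/12 = 198×94.5³/12 = 1.392×10^7 mm⁴ (b = 94.5 mm is the smaller dimension).
Effective length L_e = KL = 1×2.58 m = 2580 mm.
Euler critical load P_cr = π²EI/L_e² = π²×109000×1.392×10^7/2580² = 2.250×10^6 N.
P_allow = P_cr/n = 2.250×10^6/2.6 = 865600 N.

P_allow = 866 kN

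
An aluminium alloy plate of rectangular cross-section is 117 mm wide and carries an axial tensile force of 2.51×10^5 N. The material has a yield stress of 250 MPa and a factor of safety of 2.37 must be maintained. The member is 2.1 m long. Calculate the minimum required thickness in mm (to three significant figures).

σ_allow = 250/2.37 = 105.5 MPa.
Required area A = F/σ_allow = 251000/105.5 = 2379 mm².
t = A/w = 2379/117 = 20.34 mm.

t = 20.3 mm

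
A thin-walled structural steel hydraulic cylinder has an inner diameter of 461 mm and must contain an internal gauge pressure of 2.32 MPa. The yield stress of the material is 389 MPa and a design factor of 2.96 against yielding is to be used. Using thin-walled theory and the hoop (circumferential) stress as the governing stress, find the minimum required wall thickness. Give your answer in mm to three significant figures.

t = 4.07 mm

σ_allow = 389/2.96 = 131.4 MPa.
Hoop stress σ_h = pD/(2t), so t = pD/(2σ_allow) = 2.32×461/(2×131.4) = 4.069 mm.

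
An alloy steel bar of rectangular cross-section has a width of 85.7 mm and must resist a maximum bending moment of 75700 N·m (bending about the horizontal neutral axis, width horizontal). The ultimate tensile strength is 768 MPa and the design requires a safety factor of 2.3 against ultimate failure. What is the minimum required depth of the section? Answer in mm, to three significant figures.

h = 126 mm

σ_allow = 768/2.3 = 333.9 MPa.
For a rectangular section σ = 6M/(bh²), so h² = 6M/(b σ_allow) = 6×7.5700×10^7/(85.7×333.9) = 15870 mm².
h = 126.0 mm.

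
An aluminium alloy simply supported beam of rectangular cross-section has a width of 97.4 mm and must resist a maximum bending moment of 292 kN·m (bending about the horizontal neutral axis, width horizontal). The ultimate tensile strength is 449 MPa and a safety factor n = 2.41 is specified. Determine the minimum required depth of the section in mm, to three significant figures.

σ_allow = 449/2.41 = 186.3 MPa.
For a rectangular section σ = 6M/(bh²), so h² = 6M/(b σ_allow) = 6×2.9200×10^8/(97.4×186.3) = 96550 mm².
h = 310.7 mm.

h = 311 mm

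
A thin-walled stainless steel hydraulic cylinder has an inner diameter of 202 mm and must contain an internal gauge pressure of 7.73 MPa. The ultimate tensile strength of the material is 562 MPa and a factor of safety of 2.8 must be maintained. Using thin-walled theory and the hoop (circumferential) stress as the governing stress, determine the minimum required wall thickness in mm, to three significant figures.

σ_allow = 562/2.8 = 200.7 MPa.
Hoop stress σ_h = pD/(2t), so t = pD/(2σ_allow) = 7.73×202/(2×200.7) = 3.890 mm.

t = 3.89 mm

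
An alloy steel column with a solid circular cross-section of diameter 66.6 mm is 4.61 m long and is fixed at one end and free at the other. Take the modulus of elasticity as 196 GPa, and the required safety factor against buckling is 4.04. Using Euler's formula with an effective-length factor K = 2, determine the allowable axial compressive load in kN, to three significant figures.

P_allow = 5.44 kN

I = πd⁴/64 = π×66.6⁴/64 = 965800 mm⁴.
Effective length L_e = KL = 2×4.61 m = 9220 mm.
Euler critical load P_cr = π²EI/L_e² = π²×196000×965800/9220² = 21980 N.
P_allow = P_cr/n = 21980/4.04 = 5440 N.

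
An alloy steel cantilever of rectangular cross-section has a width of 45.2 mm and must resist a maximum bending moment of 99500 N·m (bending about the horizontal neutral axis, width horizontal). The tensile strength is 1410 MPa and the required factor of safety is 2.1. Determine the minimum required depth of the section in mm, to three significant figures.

σ_allow = 1410/2.1 = 671.4 MPa.
For a rectangular section σ = 6M/(bh²), so h² = 6M/(b σ_allow) = 6×9.9500×10^7/(45.2×671.4) = 19670 mm².
h = 140.3 mm.

h = 140 mm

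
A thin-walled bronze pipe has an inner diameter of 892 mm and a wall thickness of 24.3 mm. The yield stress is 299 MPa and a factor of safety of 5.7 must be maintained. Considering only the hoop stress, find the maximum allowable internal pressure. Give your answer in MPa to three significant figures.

σ_allow = 299/5.7 = 52.46 MPa.
σ_h = pD/(2t) → p_allow = 2σ_allow t/D = 2×52.46×24.3/892 = 2.858 MPa.

p_allow = 2.86 MPa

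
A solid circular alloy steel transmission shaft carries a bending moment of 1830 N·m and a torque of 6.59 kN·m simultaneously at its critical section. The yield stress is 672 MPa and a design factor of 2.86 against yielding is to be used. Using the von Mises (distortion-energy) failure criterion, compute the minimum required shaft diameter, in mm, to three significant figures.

σ_allow = σ_y/n = 672/2.86 = 235.0 MPa.
For a solid shaft σ_b = 32M/(πd³) and τ = 16T/(πd³), so the von Mises stress is σ' = (16/πd³)·√(4M²+3T²).
√(4M²+3T²) = √(4×(1.830×10^6)² + 3×(6.590×10^6)²) = 1.199×10^7 N·mm.
d³ = 16×1.199×10^7/(π×235.0) = 259800 mm³.
d = 63.81 mm.

d = 63.8 mm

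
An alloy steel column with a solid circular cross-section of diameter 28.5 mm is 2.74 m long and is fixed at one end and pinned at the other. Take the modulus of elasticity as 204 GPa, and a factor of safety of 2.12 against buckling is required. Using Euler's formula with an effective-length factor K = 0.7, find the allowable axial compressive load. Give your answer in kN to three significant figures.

I = πd⁴/64 = π×28.5⁴/64 = 32390 mm⁴.
Effective length L_e = KL = 0.7×2.74 m = 1918 mm.
Euler critical load P_cr = π²EI/L_e² = π²×204000×32390/1918² = 17720 N.
P_allow = P_cr/n = 17720/2.12 = 8361 N.

P_allow = 8.36 kN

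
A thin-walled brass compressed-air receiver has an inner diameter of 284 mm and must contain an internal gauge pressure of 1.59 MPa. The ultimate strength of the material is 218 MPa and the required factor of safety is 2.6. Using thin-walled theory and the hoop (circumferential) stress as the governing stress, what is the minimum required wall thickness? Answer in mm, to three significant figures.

t = 2.69 mm

σ_allow = 218/2.6 = 83.85 MPa.
Hoop stress σ_h = pD/(2t), so t = pD/(2σ_allow) = 1.59×284/(2×83.85) = 2.693 mm.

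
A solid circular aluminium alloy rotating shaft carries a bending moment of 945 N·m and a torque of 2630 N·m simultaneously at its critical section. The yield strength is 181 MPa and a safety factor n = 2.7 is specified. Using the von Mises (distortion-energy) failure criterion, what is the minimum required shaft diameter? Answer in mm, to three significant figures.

σ_allow = σ_y/n = 181/2.7 = 67.04 MPa.
For a solid shaft σ_b = 32M/(πd³) and τ = 16T/(πd³), so the von Mises stress is σ' = (16/πd³)·√(4M²+3T²).
√(4M²+3T²) = √(4×(945000)² + 3×(2.630×10^6)²) = 4.932×10^6 N·mm.
d³ = 16×4.932×10^6/(π×67.04) = 374700 mm³.
d = 72.09 mm.

d = 72.1 mm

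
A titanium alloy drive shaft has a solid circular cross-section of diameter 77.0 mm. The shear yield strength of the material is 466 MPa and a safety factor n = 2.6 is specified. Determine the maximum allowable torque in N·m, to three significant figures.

T_allow = 16100 N·m

τ_allow = 466/2.6 = 179.2 MPa.
For a solid shaft T_allow = τ_allow·πd³/16; πd³/16 = π×77.0³/16 = 89640 mm³.
T_allow = 179.2×89640 = 1.607×10^7 N·mm = 16070 N·m.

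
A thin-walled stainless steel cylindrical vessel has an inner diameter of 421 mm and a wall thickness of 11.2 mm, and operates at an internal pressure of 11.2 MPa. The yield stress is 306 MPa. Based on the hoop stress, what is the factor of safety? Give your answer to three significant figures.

σ_h = pD/(2t) = 11.2×421/(2×11.2) = 210.5 MPa.
n = 306/210.5 = 1.454.

n = 1.45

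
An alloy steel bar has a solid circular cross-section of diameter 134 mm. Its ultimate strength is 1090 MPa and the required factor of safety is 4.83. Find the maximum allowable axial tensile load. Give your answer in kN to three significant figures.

F_allow = 3180 kN

σ_allow = 1090/4.83 = 225.7 MPa.
A = πd²/4 = π×134²/4 = 14100 mm².
F_allow = σ_allow × A = 225.7×14100 = 3.183×10^6 N.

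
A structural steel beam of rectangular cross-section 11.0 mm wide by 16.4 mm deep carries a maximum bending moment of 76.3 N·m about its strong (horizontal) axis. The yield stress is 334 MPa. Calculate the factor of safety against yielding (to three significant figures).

n = 2.16

Section modulus S = bh²/6 = 11.0×16.4²/6 = 493.1 mm³.
σ = M/S = 76300/493.1 = 154.7 MPa.
n = 334/154.7 = 2.158.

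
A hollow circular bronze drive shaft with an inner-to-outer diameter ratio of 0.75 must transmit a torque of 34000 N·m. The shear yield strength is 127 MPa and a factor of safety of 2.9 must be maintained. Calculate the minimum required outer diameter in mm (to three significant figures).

d_o = 180 mm

τ_allow = 127/2.9 = 43.79 MPa.
For a hollow shaft τ = 16T/[πd_o³(1−k⁴)] with k = 0.75, so 1−k⁴ = 0.6836.
d_o³ = 16T/[π τ_allow (1−k⁴)] = 16×3.4000×10^7/(π×43.79×0.6836) = 5.784×10^6 mm³.
d_o = 179.5 mm.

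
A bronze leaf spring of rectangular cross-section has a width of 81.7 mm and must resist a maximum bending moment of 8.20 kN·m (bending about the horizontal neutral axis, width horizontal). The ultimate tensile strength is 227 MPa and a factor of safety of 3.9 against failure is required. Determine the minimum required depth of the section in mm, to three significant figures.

σ_allow = 227/3.9 = 58.21 MPa.
For a rectangular section σ = 6M/(bh²), so h² = 6M/(b σ_allow) = 6×8200000/(81.7×58.21) = 10350 mm².
h = 101.7 mm.

h = 102 mm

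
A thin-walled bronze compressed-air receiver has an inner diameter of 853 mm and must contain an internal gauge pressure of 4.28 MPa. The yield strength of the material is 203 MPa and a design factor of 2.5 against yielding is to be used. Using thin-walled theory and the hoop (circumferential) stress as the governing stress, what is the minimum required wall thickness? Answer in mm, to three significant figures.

t = 22.5 mm

σ_allow = 203/2.5 = 81.20 MPa.
Hoop stress σ_h = pD/(2t), so t = pD/(2σ_allow) = 4.28×853/(2×81.20) = 22.48 mm.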